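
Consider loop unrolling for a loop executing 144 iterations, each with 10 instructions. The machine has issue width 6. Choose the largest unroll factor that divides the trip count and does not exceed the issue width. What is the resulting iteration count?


Largest divisor of 144 <= 6 is 6
New iterations = 144 / 6 = 24

24


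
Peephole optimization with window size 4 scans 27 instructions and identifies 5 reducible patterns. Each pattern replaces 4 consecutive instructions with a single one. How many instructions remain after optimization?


Each match removes 3 instructions.
Total removed = 5 * 3 = 15
Remaining = 27 - 15 = 12

12


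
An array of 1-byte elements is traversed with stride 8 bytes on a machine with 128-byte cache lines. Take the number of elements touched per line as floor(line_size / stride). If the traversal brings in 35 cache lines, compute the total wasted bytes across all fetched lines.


Elements per line = floor(128 / 8) = 16
Bytes used per line = 16 * 1 = 16
Wasted per line = 128 - 16 = 112
Total wasted = 112 * 35 = 3920

3920


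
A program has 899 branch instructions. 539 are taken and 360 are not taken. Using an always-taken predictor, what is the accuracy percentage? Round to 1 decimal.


Predictor: always-taken
Correct predictions = 539
Accuracy = 539 / 899 * 100 = 60.0%

60.0


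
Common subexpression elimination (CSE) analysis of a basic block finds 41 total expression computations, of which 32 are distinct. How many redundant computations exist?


CSE count = total expressions - unique expressions
= 41 - 32 = 9

9


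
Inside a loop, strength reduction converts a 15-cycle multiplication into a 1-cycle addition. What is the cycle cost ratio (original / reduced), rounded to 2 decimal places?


Ratio = mult_cost / add_cost = 15 / 1 = 15.0

15.0


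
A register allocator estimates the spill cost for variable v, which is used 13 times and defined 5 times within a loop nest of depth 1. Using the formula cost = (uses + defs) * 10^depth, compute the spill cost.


uses + defs = 13 + 5 = 18
10^1 = 10
Spill cost = 18 * 10 = 180

180


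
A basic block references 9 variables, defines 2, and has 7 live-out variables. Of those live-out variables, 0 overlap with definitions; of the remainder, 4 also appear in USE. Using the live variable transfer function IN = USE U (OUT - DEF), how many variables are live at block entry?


OUT - DEF: 7 - 0 = 7
|IN| = |USE| + |OUT - DEF| - |USE ∩ (OUT - DEF)| = 9 + 7 - 4 = 12

12


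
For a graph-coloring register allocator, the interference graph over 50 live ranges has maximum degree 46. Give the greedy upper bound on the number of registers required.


Greedy coloring never needs more than (max_degree + 1) colors: when coloring a vertex, at most max_degree neighbors are already colored.
Upper bound = 46 + 1 = 47

47


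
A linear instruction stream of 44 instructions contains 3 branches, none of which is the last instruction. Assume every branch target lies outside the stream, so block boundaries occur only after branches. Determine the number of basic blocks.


With no in-sequence branch targets, the leaders are the first instruction plus the instruction after each branch.
Number of basic blocks = branches + 1
= 3 + 1 = 4

4


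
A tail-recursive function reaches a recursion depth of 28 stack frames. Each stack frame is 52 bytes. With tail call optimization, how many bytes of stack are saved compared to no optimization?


Without TCO: 28 * 52 = 1456 bytes
With TCO: reuse 1 frame = 52 bytes
Savings = 1456 - 52 = 1404

1404


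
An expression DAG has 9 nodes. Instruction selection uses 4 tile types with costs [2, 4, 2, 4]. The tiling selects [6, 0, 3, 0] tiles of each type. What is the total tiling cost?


Total cost = sum(count_i * cost_i)
= 6*2 + 0*4 + 3*2 + 0*4
= 18

18


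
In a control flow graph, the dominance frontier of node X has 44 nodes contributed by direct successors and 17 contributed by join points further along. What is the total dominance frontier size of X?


DF(X) = direct successor contributions + join point contributions
= 44 + 17 = 61

61


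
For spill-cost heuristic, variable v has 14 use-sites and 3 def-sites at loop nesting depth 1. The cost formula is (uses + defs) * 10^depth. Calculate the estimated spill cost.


uses + defs = 14 + 3 = 17
10^1 = 10
Spill cost = 17 * 10 = 170

170


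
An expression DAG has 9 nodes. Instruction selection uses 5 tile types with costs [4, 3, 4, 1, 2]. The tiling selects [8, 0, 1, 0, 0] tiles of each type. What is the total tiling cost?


Total cost = sum(count_i * cost_i)
= 8*4 + 0*3 + 1*4 + 0*1 + 0*2
= 36

36


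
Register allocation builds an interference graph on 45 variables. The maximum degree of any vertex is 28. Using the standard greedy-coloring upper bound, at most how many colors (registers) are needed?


Greedy coloring never needs more than (max_degree + 1) colors: when coloring a vertex, at most max_degree neighbors are already colored.
Upper bound = 28 + 1 = 29

29


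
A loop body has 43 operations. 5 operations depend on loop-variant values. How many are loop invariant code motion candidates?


Invariant candidates = total - loop-dependent
= 43 - 5 = 38

38


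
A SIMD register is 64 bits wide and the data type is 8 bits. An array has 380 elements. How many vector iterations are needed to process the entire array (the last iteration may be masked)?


Width = 64 / 8 = 8 elements per vector op
Iterations = ceil(380 / 8) = 48

48


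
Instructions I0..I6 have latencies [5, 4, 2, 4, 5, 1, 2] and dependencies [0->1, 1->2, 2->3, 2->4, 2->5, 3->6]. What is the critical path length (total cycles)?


Compute longest path through dependency graph: dist(Ik) = max over predecessors of dist + latency(Ik).
dist(I0) = latency 5 = 5
dist(I1) = dist(I0) + 4 = 5 + 4 = 9
dist(I2) = dist(I1) + 2 = 9 + 2 = 11
dist(I3) = dist(I2) + 4 = 11 + 4 = 15
dist(I4) = dist(I2) + 5 = 11 + 5 = 16
dist(I5) = dist(I2) + 1 = 11 + 1 = 12
dist(I6) = dist(I3) + 2 = 15 + 2 = 17
Critical path = max dist = 17

17


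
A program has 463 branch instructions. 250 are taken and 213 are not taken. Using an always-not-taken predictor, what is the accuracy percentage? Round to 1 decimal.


Predictor: always-not-taken
Correct predictions = 213
Accuracy = 213 / 463 * 100 = 46.0%

46.0


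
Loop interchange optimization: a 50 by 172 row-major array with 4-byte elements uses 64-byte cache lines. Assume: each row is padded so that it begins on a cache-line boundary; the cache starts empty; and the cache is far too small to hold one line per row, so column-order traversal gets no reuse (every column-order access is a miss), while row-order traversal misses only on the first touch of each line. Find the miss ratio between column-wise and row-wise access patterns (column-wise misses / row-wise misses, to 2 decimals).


Each row occupies 172 * 4 = 688 bytes and starts on a line boundary, so it spans ceil(688 / 64) = 11 cache lines.
Row-major traversal misses (one per line touched): 50 * ceil(172 * 4 / 64) = 550
Column-major traversal misses (no reuse, every access misses): 50 * 172 = 8600
Ratio = 8600 / 550 = 15.64

15.64


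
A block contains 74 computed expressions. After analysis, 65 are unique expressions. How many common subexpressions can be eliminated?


CSE count = total expressions - unique expressions
= 74 - 65 = 9

9


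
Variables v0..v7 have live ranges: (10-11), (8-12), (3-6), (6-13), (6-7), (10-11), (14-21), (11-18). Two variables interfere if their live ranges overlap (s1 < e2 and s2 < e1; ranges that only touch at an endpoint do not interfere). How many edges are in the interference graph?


Check all pairs for overlapping intervals.
Two intervals (s1,e1) and (s2,e2) overlap if s1 < e2 and s2 < e1.
v0 (10-11) vs v1..v7: overlaps v1, v3, v5 -> 3
v1 (8-12) vs v2..v7: overlaps v3, v5, v7 -> 3
v2 (3-6) vs v3..v7: overlaps none -> 0
v3 (6-13) vs v4..v7: overlaps v4, v5, v7 -> 3
v4 (6-7) vs v5..v7: overlaps none -> 0
v5 (10-11) vs v6..v7: overlaps none -> 0
v6 (14-21) vs v7: overlaps v7 -> 1
Total overlapping pairs = 3 + 3 + 0 + 3 + 0 + 0 + 1 = 10

10


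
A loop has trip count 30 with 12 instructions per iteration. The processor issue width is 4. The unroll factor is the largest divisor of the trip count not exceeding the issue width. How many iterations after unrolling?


Largest divisor of 30 <= 4 is 3
New iterations = 30 / 3 = 10

10


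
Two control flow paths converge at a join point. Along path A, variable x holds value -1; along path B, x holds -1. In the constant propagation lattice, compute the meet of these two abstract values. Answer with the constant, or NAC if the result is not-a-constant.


Meet operation: if both paths give the same constant, result is that constant; if they differ, result is NAC (not-a-constant).
Path A: -1, Path B: -1 -> equal
Result: constant -> -1

-1


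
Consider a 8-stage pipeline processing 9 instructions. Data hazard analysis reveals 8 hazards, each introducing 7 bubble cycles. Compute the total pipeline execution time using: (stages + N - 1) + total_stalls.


Base cycles = 8 + 9 - 1 = 16
Total stalls = 8 * 7 = 56
Total = 16 + 56 = 72

72


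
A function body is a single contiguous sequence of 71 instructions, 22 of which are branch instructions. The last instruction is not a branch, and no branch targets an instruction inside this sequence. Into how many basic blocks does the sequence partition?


With no in-sequence branch targets, the leaders are the first instruction plus the instruction after each branch.
Number of basic blocks = branches + 1
= 22 + 1 = 23

23


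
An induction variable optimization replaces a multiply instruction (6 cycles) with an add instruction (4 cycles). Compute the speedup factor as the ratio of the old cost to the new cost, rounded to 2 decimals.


Ratio = mult_cost / add_cost = 6 / 4 = 1.5

1.5


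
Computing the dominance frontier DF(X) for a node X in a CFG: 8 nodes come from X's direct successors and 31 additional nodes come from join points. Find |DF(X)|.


DF(X) = direct successor contributions + join point contributions
= 8 + 31 = 39

39


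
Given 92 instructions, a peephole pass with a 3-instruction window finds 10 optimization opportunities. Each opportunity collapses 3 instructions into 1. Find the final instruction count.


Each match removes 2 instructions.
Total removed = 10 * 2 = 20
Remaining = 92 - 20 = 72

72


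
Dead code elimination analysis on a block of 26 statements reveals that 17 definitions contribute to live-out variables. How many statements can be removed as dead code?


Dead code = total statements - live definitions
= 26 - 17 = 9

9


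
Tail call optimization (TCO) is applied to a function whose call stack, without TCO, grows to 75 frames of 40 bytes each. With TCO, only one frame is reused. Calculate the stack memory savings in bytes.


Without TCO: 75 * 40 = 3000 bytes
With TCO: reuse 1 frame = 40 bytes
Savings = 3000 - 40 = 2960

2960


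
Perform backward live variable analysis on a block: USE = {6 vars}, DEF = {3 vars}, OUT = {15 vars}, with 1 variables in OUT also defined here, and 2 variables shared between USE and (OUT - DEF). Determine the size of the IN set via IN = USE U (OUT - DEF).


OUT - DEF: 15 - 1 = 14
|IN| = |USE| + |OUT - DEF| - |USE ∩ (OUT - DEF)| = 6 + 14 - 2 = 18

18


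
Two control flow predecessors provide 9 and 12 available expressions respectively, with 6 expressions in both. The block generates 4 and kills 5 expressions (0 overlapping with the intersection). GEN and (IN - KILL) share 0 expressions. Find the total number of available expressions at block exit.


IN = intersection of predecessors = 6
IN - KILL = 6 - 0 = 6
|OUT| = |GEN| + |IN - KILL| - |GEN ∩ (IN - KILL)| = 4 + 6 - 0 = 10

10


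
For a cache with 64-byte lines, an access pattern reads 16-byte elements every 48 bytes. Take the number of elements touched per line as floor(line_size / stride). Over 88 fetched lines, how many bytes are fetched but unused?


Elements per line = floor(64 / 48) = 1
Bytes used per line = 1 * 16 = 16
Wasted per line = 64 - 16 = 48
Total wasted = 48 * 88 = 4224

4224


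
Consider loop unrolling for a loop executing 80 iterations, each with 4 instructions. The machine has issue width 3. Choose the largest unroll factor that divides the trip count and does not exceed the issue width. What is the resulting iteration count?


Largest divisor of 80 <= 3 is 2
New iterations = 80 / 2 = 40

40


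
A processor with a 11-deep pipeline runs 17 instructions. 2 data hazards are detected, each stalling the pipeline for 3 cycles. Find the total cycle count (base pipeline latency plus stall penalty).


Base cycles = 11 + 17 - 1 = 27
Total stalls = 2 * 3 = 6
Total = 27 + 6 = 33

33


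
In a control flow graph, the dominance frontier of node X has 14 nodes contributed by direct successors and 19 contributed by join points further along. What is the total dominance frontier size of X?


DF(X) = direct successor contributions + join point contributions
= 14 + 19 = 33

33


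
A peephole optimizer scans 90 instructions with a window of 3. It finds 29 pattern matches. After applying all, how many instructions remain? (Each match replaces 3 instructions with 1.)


Each match removes 2 instructions.
Total removed = 29 * 2 = 58
Remaining = 90 - 58 = 32

32


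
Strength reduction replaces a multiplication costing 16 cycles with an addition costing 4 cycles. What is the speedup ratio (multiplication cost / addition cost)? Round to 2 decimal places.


Ratio = mult_cost / add_cost = 16 / 4 = 4.0

4.0


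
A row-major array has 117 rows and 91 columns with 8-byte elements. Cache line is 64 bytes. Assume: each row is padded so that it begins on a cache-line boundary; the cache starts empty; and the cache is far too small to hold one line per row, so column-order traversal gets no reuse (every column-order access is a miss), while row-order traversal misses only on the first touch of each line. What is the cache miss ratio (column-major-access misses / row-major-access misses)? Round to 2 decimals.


Each row occupies 91 * 8 = 728 bytes and starts on a line boundary, so it spans ceil(728 / 64) = 12 cache lines.
Row-major traversal misses (one per line touched): 117 * ceil(91 * 8 / 64) = 1404
Column-major traversal misses (no reuse, every access misses): 117 * 91 = 10647
Ratio = 10647 / 1404 = 7.58

7.58


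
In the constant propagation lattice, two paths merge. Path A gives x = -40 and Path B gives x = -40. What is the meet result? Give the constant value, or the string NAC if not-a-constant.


Meet operation: if both paths give the same constant, result is that constant; if they differ, result is NAC (not-a-constant).
Path A: -40, Path B: -40 -> equal
Result: constant -> -40

-40


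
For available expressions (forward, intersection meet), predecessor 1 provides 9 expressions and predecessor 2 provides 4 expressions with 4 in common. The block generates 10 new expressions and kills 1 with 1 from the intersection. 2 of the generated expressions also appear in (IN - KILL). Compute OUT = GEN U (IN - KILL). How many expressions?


IN = intersection of predecessors = 4
IN - KILL = 4 - 1 = 3
|OUT| = |GEN| + |IN - KILL| - |GEN ∩ (IN - KILL)| = 10 + 3 - 2 = 11

11


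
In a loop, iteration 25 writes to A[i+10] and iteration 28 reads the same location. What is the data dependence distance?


Distance = read iteration - write iteration
= 28 - 25 = 3

3


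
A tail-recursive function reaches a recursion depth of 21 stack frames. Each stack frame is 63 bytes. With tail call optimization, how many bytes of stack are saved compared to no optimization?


Without TCO: 21 * 63 = 1323 bytes
With TCO: reuse 1 frame = 63 bytes
Savings = 1323 - 63 = 1260

1260


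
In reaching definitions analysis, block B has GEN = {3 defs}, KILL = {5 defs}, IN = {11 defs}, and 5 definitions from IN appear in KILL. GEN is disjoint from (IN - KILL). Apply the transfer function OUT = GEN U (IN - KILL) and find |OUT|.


IN - KILL: 11 - 5 = 6 surviving definitions
OUT = GEN + surviving = 3 + 6 = 9

9


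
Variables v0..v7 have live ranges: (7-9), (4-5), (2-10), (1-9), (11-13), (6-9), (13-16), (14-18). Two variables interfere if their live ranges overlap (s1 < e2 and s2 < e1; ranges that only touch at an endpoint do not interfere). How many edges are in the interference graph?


Check all pairs for overlapping intervals.
Two intervals (s1,e1) and (s2,e2) overlap if s1 < e2 and s2 < e1.
v0 (7-9) vs v1..v7: overlaps v2, v3, v5 -> 3
v1 (4-5) vs v2..v7: overlaps v2, v3 -> 2
v2 (2-10) vs v3..v7: overlaps v3, v5 -> 2
v3 (1-9) vs v4..v7: overlaps v5 -> 1
v4 (11-13) vs v5..v7: overlaps none -> 0
v5 (6-9) vs v6..v7: overlaps none -> 0
v6 (13-16) vs v7: overlaps v7 -> 1
Total overlapping pairs = 3 + 2 + 2 + 1 + 0 + 0 + 1 = 9

9


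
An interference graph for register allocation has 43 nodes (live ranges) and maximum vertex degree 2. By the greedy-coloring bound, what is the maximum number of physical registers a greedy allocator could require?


Greedy coloring never needs more than (max_degree + 1) colors: when coloring a vertex, at most max_degree neighbors are already colored.
Upper bound = 2 + 1 = 3

3


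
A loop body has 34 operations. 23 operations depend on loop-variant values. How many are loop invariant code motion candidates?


Invariant candidates = total - loop-dependent
= 34 - 23 = 11

11


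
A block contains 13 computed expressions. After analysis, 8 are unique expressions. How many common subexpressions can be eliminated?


CSE count = total expressions - unique expressions
= 13 - 8 = 5

5


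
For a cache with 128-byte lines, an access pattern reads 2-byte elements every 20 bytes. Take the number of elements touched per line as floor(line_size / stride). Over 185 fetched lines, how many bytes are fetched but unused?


Elements per line = floor(128 / 20) = 6
Bytes used per line = 6 * 2 = 12
Wasted per line = 128 - 12 = 116
Total wasted = 116 * 185 = 21460

21460


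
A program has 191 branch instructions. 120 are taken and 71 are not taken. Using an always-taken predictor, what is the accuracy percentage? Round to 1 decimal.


Predictor: always-taken
Correct predictions = 120
Accuracy = 120 / 191 * 100 = 62.8%

62.8


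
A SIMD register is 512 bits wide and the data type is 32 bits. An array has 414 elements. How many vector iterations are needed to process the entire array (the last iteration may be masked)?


Width = 512 / 32 = 16 elements per vector op
Iterations = ceil(414 / 16) = 26

26


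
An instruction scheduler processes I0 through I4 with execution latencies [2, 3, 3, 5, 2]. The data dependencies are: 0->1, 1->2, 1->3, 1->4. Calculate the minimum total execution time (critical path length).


Compute longest path through dependency graph: dist(Ik) = max over predecessors of dist + latency(Ik).
dist(I0) = latency 2 = 2
dist(I1) = dist(I0) + 3 = 2 + 3 = 5
dist(I2) = dist(I1) + 3 = 5 + 3 = 8
dist(I3) = dist(I1) + 5 = 5 + 5 = 10
dist(I4) = dist(I1) + 2 = 5 + 2 = 7
Critical path = max dist = 10

10


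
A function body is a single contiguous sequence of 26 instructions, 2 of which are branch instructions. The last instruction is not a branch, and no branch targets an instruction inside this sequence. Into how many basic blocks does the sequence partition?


With no in-sequence branch targets, the leaders are the first instruction plus the instruction after each branch.
Number of basic blocks = branches + 1
= 2 + 1 = 3

3


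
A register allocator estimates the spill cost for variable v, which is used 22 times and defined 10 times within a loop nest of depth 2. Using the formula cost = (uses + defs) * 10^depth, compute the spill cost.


uses + defs = 22 + 10 = 32
10^2 = 100
Spill cost = 32 * 100 = 3200

3200


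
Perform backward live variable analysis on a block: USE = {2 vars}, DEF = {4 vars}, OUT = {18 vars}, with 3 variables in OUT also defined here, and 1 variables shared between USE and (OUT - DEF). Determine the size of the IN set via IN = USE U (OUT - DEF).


OUT - DEF: 18 - 3 = 15
|IN| = |USE| + |OUT - DEF| - |USE ∩ (OUT - DEF)| = 2 + 15 - 1 = 16

16


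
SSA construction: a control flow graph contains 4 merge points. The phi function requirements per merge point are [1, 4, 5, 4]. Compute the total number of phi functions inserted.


Total phi functions = sum of phi functions at each join node
= 1 + 4 + 5 + 4 = 14

14


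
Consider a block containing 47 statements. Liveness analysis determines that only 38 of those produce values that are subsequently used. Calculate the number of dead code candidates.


Dead code = total statements - live definitions
= 47 - 38 = 9

9


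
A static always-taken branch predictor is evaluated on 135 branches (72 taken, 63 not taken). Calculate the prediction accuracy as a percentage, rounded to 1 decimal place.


Predictor: always-taken
Correct predictions = 72
Accuracy = 72 / 135 * 100 = 53.3%

53.3


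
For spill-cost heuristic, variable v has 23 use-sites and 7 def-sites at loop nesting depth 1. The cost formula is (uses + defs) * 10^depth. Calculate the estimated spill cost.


uses + defs = 23 + 7 = 30
10^1 = 10
Spill cost = 30 * 10 = 300

300


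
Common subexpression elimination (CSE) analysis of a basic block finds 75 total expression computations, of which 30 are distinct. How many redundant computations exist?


CSE count = total expressions - unique expressions
= 75 - 30 = 45

45


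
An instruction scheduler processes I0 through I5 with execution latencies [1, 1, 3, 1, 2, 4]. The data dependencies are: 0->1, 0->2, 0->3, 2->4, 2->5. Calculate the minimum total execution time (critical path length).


Compute longest path through dependency graph: dist(Ik) = max over predecessors of dist + latency(Ik).
dist(I0) = latency 1 = 1
dist(I1) = dist(I0) + 1 = 1 + 1 = 2
dist(I2) = dist(I0) + 3 = 1 + 3 = 4
dist(I3) = dist(I0) + 1 = 1 + 1 = 2
dist(I4) = dist(I2) + 2 = 4 + 2 = 6
dist(I5) = dist(I2) + 4 = 4 + 4 = 8
Critical path = max dist = 8

8


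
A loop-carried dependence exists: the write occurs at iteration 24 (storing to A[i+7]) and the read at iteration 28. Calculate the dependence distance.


Distance = read iteration - write iteration
= 28 - 24 = 4

4


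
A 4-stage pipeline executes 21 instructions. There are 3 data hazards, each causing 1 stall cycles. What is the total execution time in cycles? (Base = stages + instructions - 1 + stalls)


Base cycles = 4 + 21 - 1 = 24
Total stalls = 3 * 1 = 3
Total = 24 + 3 = 27

27


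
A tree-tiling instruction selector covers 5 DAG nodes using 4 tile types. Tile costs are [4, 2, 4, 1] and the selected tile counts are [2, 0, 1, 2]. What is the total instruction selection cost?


Total cost = sum(count_i * cost_i)
= 2*4 + 0*2 + 1*4 + 2*1
= 14

14


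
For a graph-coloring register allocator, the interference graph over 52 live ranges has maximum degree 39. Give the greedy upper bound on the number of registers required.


Greedy coloring never needs more than (max_degree + 1) colors: when coloring a vertex, at most max_degree neighbors are already colored.
Upper bound = 39 + 1 = 40

40


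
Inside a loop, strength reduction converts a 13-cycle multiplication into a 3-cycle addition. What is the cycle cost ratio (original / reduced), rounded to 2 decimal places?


Ratio = mult_cost / add_cost = 13 / 3 = 4.33

4.33


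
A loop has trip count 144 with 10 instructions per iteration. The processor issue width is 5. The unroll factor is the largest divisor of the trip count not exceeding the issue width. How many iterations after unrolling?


Largest divisor of 144 <= 5 is 4
New iterations = 144 / 4 = 36

36


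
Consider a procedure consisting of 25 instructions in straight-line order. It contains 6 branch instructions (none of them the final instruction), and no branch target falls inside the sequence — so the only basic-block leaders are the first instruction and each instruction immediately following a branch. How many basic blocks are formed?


With no in-sequence branch targets, the leaders are the first instruction plus the instruction after each branch.
Number of basic blocks = branches + 1
= 6 + 1 = 7

7


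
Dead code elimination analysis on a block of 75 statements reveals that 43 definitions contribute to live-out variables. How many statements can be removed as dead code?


Dead code = total statements - live definitions
= 75 - 43 = 32

32


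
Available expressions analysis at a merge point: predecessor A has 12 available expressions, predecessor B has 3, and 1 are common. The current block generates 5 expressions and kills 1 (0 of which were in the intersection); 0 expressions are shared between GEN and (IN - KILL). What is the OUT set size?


IN = intersection of predecessors = 1
IN - KILL = 1 - 0 = 1
|OUT| = |GEN| + |IN - KILL| - |GEN ∩ (IN - KILL)| = 5 + 1 - 0 = 6

6


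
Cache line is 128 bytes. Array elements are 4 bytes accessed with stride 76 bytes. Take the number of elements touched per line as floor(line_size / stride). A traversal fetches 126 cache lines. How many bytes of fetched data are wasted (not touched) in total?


Elements per line = floor(128 / 76) = 1
Bytes used per line = 1 * 4 = 4
Wasted per line = 128 - 4 = 124
Total wasted = 124 * 126 = 15624

15624


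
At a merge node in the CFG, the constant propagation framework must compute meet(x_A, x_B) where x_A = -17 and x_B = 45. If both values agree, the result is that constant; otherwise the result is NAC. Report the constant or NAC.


Meet operation: if both paths give the same constant, result is that constant; if they differ, result is NAC (not-a-constant).
Path A: -17, Path B: 45 -> differ
Result: not-a-constant -> NAC

NAC


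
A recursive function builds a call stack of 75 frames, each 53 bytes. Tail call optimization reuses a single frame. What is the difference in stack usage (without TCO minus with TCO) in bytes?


Without TCO: 75 * 53 = 3975 bytes
With TCO: reuse 1 frame = 53 bytes
Savings = 3975 - 53 = 3922

3922


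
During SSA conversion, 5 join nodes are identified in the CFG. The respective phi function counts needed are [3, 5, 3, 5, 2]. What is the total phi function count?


Total phi functions = sum of phi functions at each join node
= 3 + 5 + 3 + 5 + 2 = 18

18


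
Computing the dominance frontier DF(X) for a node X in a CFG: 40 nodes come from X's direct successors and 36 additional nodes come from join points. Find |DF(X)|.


DF(X) = direct successor contributions + join point contributions
= 40 + 36 = 76

76


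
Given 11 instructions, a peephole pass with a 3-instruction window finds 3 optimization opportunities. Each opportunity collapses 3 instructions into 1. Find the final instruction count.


Each match removes 2 instructions.
Total removed = 3 * 2 = 6
Remaining = 11 - 6 = 5

5


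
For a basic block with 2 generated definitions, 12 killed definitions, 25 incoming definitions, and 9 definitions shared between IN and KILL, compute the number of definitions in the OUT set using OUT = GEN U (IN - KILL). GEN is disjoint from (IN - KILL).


IN - KILL: 25 - 9 = 16 surviving definitions
OUT = GEN + surviving = 2 + 16 = 18

18


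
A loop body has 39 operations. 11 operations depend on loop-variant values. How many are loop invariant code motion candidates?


Invariant candidates = total - loop-dependent
= 39 - 11 = 28

28


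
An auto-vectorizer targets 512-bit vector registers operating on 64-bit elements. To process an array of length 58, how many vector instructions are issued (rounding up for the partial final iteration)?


Width = 512 / 64 = 8 elements per vector op
Iterations = ceil(58 / 8) = 8

8


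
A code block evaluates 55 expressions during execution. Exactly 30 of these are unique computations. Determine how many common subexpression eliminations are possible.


CSE count = total expressions - unique expressions
= 55 - 30 = 25

25


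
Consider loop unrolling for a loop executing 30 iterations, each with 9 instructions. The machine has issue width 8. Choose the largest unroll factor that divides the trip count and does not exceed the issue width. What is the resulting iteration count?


Largest divisor of 30 <= 8 is 6
New iterations = 30 / 6 = 5

5


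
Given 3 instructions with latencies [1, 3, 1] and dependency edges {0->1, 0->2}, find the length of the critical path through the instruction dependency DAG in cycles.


Compute longest path through dependency graph: dist(Ik) = max over predecessors of dist + latency(Ik).
dist(I0) = latency 1 = 1
dist(I1) = dist(I0) + 3 = 1 + 3 = 4
dist(I2) = dist(I0) + 1 = 1 + 1 = 2
Critical path = max dist = 4

4


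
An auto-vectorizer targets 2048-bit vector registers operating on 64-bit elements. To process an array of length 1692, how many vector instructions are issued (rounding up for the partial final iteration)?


Width = 2048 / 64 = 32 elements per vector op
Iterations = ceil(1692 / 32) = 53

53


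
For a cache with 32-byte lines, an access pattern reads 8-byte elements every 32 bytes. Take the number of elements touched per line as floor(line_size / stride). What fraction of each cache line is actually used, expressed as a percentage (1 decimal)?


Elements per cache line = floor(32 / 32) = 1
Bytes used = 1 * 8 = 8
Utilization = 8 / 32 * 100 = 25.0%

25.0


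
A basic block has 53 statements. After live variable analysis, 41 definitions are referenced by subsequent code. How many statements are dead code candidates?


Dead code = total statements - live definitions
= 53 - 41 = 12

12


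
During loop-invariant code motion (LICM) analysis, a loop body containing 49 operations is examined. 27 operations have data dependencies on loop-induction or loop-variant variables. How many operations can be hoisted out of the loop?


Invariant candidates = total - loop-dependent
= 49 - 27 = 22

22


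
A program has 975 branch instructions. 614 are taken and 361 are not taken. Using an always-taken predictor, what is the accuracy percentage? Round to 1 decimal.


Predictor: always-taken
Correct predictions = 614
Accuracy = 614 / 975 * 100 = 63.0%

63.0


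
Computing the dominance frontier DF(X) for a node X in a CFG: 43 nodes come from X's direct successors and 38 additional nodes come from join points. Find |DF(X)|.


DF(X) = direct successor contributions + join point contributions
= 43 + 38 = 81

81


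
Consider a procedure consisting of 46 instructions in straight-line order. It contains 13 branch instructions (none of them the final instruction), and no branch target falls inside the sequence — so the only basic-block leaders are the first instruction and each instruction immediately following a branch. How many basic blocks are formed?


With no in-sequence branch targets, the leaders are the first instruction plus the instruction after each branch.
Number of basic blocks = branches + 1
= 13 + 1 = 14

14


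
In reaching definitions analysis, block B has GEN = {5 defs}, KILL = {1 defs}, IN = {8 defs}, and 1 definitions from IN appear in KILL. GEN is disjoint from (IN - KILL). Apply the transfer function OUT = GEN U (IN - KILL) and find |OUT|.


IN - KILL: 8 - 1 = 7 surviving definitions
OUT = GEN + surviving = 5 + 7 = 12

12


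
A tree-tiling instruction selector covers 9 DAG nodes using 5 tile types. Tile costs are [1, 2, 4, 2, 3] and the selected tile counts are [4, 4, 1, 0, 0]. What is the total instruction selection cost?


Total cost = sum(count_i * cost_i)
= 4*1 + 4*2 + 1*4 + 0*2 + 0*3
= 16

16


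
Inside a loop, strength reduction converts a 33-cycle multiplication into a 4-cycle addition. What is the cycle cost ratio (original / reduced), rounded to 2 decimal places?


Ratio = mult_cost / add_cost = 33 / 4 = 8.25

8.25


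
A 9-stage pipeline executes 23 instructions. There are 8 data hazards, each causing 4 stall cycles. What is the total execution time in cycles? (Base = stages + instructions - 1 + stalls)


Base cycles = 9 + 23 - 1 = 31
Total stalls = 8 * 4 = 32
Total = 31 + 32 = 63

63


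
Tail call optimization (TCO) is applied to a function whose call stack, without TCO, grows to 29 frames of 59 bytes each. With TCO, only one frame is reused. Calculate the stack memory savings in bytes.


Without TCO: 29 * 59 = 1711 bytes
With TCO: reuse 1 frame = 59 bytes
Savings = 1711 - 59 = 1652

1652


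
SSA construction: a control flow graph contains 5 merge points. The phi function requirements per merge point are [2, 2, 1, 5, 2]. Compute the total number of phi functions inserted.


Total phi functions = sum of phi functions at each join node
= 2 + 2 + 1 + 5 + 2 = 12

12


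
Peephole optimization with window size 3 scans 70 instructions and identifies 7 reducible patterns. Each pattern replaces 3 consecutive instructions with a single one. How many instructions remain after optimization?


Each match removes 2 instructions.
Total removed = 7 * 2 = 14
Remaining = 70 - 14 = 56

56


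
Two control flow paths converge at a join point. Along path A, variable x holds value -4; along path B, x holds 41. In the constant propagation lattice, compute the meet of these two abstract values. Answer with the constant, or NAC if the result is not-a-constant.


Meet operation: if both paths give the same constant, result is that constant; if they differ, result is NAC (not-a-constant).
Path A: -4, Path B: 41 -> differ
Result: not-a-constant -> NAC

NAC


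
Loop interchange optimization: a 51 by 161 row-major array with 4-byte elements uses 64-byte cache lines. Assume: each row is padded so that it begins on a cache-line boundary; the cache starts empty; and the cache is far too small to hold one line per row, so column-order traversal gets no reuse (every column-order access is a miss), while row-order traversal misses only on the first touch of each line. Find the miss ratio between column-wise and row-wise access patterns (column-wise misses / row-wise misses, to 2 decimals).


Each row occupies 161 * 4 = 644 bytes and starts on a line boundary, so it spans ceil(644 / 64) = 11 cache lines.
Row-major traversal misses (one per line touched): 51 * ceil(161 * 4 / 64) = 561
Column-major traversal misses (no reuse, every access misses): 51 * 161 = 8211
Ratio = 8211 / 561 = 14.64

14.64


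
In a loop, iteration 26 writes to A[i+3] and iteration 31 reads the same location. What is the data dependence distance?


Distance = read iteration - write iteration
= 31 - 26 = 5

5


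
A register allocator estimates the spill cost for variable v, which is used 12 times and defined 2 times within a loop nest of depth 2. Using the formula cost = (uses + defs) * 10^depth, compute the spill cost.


uses + defs = 12 + 2 = 14
10^2 = 100
Spill cost = 14 * 100 = 1400

1400


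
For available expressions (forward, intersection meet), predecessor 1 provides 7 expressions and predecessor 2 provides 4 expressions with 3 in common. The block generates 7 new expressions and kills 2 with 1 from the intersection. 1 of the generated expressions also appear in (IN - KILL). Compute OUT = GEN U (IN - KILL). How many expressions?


IN = intersection of predecessors = 3
IN - KILL = 3 - 1 = 2
|OUT| = |GEN| + |IN - KILL| - |GEN ∩ (IN - KILL)| = 7 + 2 - 1 = 8

8


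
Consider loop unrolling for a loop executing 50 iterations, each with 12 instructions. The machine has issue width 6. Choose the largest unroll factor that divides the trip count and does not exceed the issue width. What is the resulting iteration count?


Largest divisor of 50 <= 6 is 5
New iterations = 50 / 5 = 10

10


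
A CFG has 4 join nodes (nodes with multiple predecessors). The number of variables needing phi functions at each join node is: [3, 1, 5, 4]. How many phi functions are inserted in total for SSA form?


Total phi functions = sum of phi functions at each join node
= 3 + 1 + 5 + 4 = 13

13


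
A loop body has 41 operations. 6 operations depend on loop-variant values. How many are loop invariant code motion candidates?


Invariant candidates = total - loop-dependent
= 41 - 6 = 35

35


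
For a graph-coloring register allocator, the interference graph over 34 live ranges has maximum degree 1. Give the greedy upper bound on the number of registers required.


Greedy coloring never needs more than (max_degree + 1) colors: when coloring a vertex, at most max_degree neighbors are already colored.
Upper bound = 1 + 1 = 2

2


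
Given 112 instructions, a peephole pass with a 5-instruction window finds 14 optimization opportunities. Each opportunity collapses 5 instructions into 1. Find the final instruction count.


Each match removes 4 instructions.
Total removed = 14 * 4 = 56
Remaining = 112 - 56 = 56

56


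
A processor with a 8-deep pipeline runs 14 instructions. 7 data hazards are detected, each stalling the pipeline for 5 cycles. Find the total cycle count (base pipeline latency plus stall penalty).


Base cycles = 8 + 14 - 1 = 21
Total stalls = 7 * 5 = 35
Total = 21 + 35 = 56

56


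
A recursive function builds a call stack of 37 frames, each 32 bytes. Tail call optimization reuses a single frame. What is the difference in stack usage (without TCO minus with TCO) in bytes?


Without TCO: 37 * 32 = 1184 bytes
With TCO: reuse 1 frame = 32 bytes
Savings = 1184 - 32 = 1152

1152


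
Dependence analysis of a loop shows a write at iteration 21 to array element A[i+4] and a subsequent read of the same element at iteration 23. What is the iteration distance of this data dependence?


Distance = read iteration - write iteration
= 23 - 21 = 2

2


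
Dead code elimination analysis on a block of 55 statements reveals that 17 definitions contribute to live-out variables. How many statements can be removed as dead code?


Dead code = total statements - live definitions
= 55 - 17 = 38

38


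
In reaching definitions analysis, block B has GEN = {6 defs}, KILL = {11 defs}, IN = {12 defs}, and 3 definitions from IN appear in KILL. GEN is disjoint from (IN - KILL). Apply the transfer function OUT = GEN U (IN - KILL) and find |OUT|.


IN - KILL: 12 - 3 = 9 surviving definitions
OUT = GEN + surviving = 6 + 9 = 15

15


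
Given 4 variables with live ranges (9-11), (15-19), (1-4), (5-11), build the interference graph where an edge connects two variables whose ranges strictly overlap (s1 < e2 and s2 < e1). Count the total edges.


Check all pairs for overlapping intervals.
Two intervals (s1,e1) and (s2,e2) overlap if s1 < e2 and s2 < e1.
v0 (9-11) vs v1..v3: overlaps v3 -> 1
v1 (15-19) vs v2..v3: overlaps none -> 0
v2 (1-4) vs v3: overlaps none -> 0
Total overlapping pairs = 1 + 0 + 0 = 1

1


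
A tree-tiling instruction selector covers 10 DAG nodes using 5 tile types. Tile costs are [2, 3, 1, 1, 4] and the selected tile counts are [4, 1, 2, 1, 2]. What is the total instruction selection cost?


Total cost = sum(count_i * cost_i)
= 4*2 + 1*3 + 2*1 + 1*1 + 2*4
= 22

22


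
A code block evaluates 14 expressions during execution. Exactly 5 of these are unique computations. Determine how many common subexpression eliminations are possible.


CSE count = total expressions - unique expressions
= 14 - 5 = 9

9


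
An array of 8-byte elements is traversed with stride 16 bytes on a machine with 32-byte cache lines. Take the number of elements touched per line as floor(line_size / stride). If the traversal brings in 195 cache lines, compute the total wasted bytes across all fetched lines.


Elements per line = floor(32 / 16) = 2
Bytes used per line = 2 * 8 = 16
Wasted per line = 32 - 16 = 16
Total wasted = 16 * 195 = 3120

3120


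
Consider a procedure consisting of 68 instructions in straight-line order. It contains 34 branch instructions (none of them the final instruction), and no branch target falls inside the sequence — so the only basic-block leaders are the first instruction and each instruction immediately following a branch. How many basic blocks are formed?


With no in-sequence branch targets, the leaders are the first instruction plus the instruction after each branch.
Number of basic blocks = branches + 1
= 34 + 1 = 35

35
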